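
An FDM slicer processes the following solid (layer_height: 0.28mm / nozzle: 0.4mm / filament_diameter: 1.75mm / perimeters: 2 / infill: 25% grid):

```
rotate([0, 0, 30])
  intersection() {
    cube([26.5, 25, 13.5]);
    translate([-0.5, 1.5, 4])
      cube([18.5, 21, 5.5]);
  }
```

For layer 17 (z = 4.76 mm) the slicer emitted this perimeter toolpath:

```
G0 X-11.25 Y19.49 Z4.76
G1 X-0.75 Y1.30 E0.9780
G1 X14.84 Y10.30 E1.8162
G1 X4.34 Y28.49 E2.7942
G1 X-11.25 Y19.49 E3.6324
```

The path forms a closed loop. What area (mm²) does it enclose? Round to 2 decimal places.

Apply the shoelace formula to the sequence of (X, Y) vertices; enclosed area = 378.08 mm².

378.08 mm²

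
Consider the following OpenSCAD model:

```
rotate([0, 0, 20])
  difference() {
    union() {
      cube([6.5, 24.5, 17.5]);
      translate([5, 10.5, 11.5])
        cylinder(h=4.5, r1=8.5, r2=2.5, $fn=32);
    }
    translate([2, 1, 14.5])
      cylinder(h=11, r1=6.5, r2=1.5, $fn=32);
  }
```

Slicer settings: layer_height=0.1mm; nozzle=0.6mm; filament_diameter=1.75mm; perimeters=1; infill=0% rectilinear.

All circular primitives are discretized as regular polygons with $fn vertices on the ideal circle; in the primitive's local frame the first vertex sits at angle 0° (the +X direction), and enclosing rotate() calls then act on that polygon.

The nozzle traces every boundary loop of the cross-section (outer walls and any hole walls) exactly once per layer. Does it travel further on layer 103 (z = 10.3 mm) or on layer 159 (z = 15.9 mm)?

layer 103 (z = 10.3 mm)

Layer 103 (z = 10.3): the cube is present — its section is the full 6.5×24.5 rectangle (perimeter 62.00 mm); the cone at (5, 10.5) does not reach this height (z outside [11.5, 16]); Combining (union): only the 6.5×24.5 cube is present, so the union is just that shape — boundary = 62.00 mm; the cone at (2, 1) is not intersected at this z (z outside [14.5, 25.5]); Taking the first minus the rest: none of the subtracted shapes is present at this height, so the result so far is unchanged — boundary = 62.00 mm; (whole slice rotated 20° about Z — lengths, areas and connectivity unchanged). So its perimeter = 62.00 mm. Layer 159 (z = 15.9): the cube is present — its section is the full 6.5×24.5 rectangle (perimeter 62.00 mm); the cone at (5, 10.5) (r1=8.5→r2=2.5) has section circumradius 2.633 here — a regular 32-gon (perimeter = 2·32·2.633·sin(180°/32) = 16.52 mm); Merging all regions: the regions partially overlap (shared area 18.25 mm²), so the edge portions inside another operand are dropped and the merged outline is re-measured after clipping — boundary = 62.75 mm; the cone at (2, 1) (r1=6.5→r2=1.5) has section circumradius 5.864 here — a regular 32-gon (perimeter = 2·32·5.864·sin(180°/32) = 36.78 mm); Subtracting the remaining from the first: starting from that combined region, the cone at (2, 1) partially overlaps it — only the 41.36 mm² overlap (of its 107.32 mm²) is removed, clipping the outline — boundary = 52.24 mm; (rotated 20° about Z; rotation is an isometry so areas/perimeters/island counts are preserved). So its perimeter = 52.24 mm. Layer 103 is larger (62.00 vs 52.24 mm).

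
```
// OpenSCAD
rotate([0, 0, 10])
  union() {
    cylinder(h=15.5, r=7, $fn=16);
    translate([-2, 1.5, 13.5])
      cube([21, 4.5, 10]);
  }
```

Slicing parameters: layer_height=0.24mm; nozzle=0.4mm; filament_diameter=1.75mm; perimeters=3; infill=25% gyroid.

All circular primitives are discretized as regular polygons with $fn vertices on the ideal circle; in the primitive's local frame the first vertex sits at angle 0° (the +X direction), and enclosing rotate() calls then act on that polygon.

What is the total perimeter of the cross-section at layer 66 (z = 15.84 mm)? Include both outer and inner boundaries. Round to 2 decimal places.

51.00 mm

At z = 15.84 mm: the cylinder does not reach this height (z outside [0, 15.5]); the 21×4.5 cube at (-2, 1.5) contributes its full rectangle (perimeter 51.00 mm); Merging all regions: only the 21×4.5 cube at (-2, 1.5) is present, so the union is just that shape — boundary = 51.00 mm; (rotated 10° about Z; rotation is an isometry so areas/perimeters/island counts are preserved). Overall, the cross-section is a single solid region. Total boundary length (outer) = 51.00 mm.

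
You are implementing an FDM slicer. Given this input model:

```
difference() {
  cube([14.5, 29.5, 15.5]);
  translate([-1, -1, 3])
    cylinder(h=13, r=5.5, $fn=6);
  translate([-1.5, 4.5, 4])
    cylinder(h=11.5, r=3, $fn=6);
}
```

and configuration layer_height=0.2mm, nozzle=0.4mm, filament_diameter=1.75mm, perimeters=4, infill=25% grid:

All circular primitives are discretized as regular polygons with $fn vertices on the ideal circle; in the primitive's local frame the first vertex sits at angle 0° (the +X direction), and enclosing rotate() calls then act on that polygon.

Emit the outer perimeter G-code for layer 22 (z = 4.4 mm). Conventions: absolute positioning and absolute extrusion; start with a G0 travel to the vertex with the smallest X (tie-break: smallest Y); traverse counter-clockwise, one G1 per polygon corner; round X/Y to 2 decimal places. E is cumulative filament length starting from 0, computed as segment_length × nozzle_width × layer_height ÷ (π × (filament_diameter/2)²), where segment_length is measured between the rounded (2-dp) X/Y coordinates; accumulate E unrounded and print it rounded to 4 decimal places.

At z = 4.4 mm: the cube (footprint 14.5×29.5) is included at this height; the r=5.5 cylinder at (-1, -1) contributes a regular 6-gon of circumradius 5.5; the r=3 cylinder at (-1.5, 4.5) contributes a regular 6-gon of circumradius 3; After the difference (first − rest): starting from the 14.5×29.5 cube, the r=5.5 cylinder at (-1, -1) partially overlaps it — only the 10.67 mm² overlap (of its 78.59 mm²) is removed, clipping the outline; the r=3 cylinder at (-1.5, 4.5) partially overlaps it — only the 2.90 mm² overlap (of its 23.38 mm²) is removed, clipping the outline — 1 connected region. The outline is a single polygon with 8 vertices. Extrusion per mm of travel: 0.4 × 0.2 / (π × 0.875²) = 0.033260. Accumulating E over each segment gives final E = 2.8557.

G0 X0.00 Y7.10 Z4.40
G1 X1.50 Y4.50 E0.0998
G1 X1.07 Y3.76 E0.1283
G1 X1.75 Y3.76 E0.1509
G1 X3.92 Y0.00 E0.2953
G1 X14.50 Y0.00 E0.6472
G1 X14.50 Y29.50 E1.6284
G1 X0.00 Y29.50 E2.1106
G1 X0.00 Y7.10 E2.8557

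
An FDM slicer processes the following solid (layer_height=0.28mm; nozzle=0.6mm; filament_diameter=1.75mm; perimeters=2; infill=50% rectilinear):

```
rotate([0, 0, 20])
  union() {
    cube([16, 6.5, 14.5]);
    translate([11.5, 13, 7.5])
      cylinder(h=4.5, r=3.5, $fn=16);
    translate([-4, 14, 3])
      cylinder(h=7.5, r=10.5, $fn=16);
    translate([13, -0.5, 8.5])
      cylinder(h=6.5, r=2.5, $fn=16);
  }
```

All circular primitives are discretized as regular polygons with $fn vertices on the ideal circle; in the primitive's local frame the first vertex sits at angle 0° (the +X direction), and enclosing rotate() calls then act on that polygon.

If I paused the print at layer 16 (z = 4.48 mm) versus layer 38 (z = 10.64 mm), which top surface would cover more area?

layer 16 (z = 4.48 mm)

Layer 16 (z = 4.48): the cube is present — its section is the full 16×6.5 rectangle (area 104.00 mm²); the cylinder at (11.5, 13) does not reach this height (z outside [7.5, 12]); the r=10.5 cylinder at (-4, 14) gives a regular 16-gon of circumradius 10.5 (constant along its height) (area = (16/2)·10.500²·sin(360°/16) = 337.53 mm²); the cylinder at (13, -0.5) is not intersected at this z (z outside [8.5, 15]); Combining (union): the regions partially overlap — summed areas 441.53 mm² minus the doubly-counted overlap 3.66 mm² gives 437.86 mm² — area = 437.86 mm²; (rotated 20° about Z; rotation is an isometry so areas/perimeters/island counts are preserved). So its area = 437.86 mm². Layer 38 (z = 10.64): the cube (footprint 16×6.5) is included at this height (area 104.00 mm²); the cylinder at (11.5, 13): section is a regular 16-gon, circumradius r=3.5 (area = (16/2)·3.500²·sin(360°/16) = 37.50 mm²); the cylinder at (-4, 14) is not intersected at this z (z outside [3, 10.5]); the r=2.5 cylinder at (13, -0.5) gives a regular 16-gon of circumradius 2.5 (constant along its height) (area = (16/2)·2.500²·sin(360°/16) = 19.13 mm²); Combining (union): the regions partially overlap — summed areas 160.64 mm² minus the doubly-counted overlap 7.12 mm² gives 153.52 mm² — area = 153.52 mm²; (whole slice rotated 20° about Z — lengths, areas and connectivity unchanged). So its area = 153.52 mm². Layer 16 is larger (437.86 vs 153.52 mm²).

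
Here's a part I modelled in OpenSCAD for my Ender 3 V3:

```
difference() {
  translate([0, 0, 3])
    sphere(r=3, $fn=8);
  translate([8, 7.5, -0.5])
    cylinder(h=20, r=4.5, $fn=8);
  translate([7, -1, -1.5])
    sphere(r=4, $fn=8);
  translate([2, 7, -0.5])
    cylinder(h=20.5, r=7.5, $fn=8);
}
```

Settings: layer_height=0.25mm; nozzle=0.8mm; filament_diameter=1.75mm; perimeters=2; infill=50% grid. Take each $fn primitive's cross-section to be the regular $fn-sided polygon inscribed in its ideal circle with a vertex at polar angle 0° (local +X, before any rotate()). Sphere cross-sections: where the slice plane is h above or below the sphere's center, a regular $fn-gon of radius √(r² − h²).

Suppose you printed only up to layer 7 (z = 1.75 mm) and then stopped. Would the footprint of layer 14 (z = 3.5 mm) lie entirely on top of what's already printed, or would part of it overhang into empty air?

part overhangs

Compare the two slices. At z = 1.75: the sphere: section is a regular 8-gon, circumradius = √(r²−h²) = √(3²−1.25²) = 2.727 (area = (8/2)·2.727²·sin(360°/8) = 21.04 mm²); the cylinder at (8, 7.5): section is a regular 8-gon, circumradius r=4.5 (area = (8/2)·4.500²·sin(360°/8) = 57.28 mm²); the sphere at (7, -1): section is a regular 8-gon, circumradius = √(r²−h²) = √(4²−3.25²) = 2.332 (area = (8/2)·2.332²·sin(360°/8) = 15.38 mm²); the r=7.5 cylinder at (2, 7) contributes a regular 8-gon of circumradius 7.5 (area = (8/2)·7.500²·sin(360°/8) = 159.10 mm²); After the difference (first − rest): starting from the r=3 sphere (21.04 mm²), the r=4.5 cylinder at (8, 7.5) misses the remaining region (no effect); the r=4 sphere at (7, -1) misses the remaining region (no effect); the r=7.5 cylinder at (2, 7) partially overlaps it — only the 8.87 mm² overlap (of its 159.10 mm²) is removed, clipping the outline — area = 12.16 mm². At z = 3.5: the r=3 sphere slices to a regular 8-gon of circumradius 2.958 (√(r²−h²) with h=0.5 from center) (area = (8/2)·2.958²·sin(360°/8) = 24.75 mm²); the r=4.5 cylinder at (8, 7.5) gives a regular 8-gon of circumradius 4.5 (constant along its height) (area = (8/2)·4.500²·sin(360°/8) = 57.28 mm²); the sphere at (7, -1) does not reach this height (|z−center|=5.000 > r=4); the cylinder at (2, 7): section is a regular 8-gon, circumradius r=7.5 (area = (8/2)·7.500²·sin(360°/8) = 159.10 mm²); Taking the first minus the rest: starting from the r=3 sphere (24.75 mm²), the r=4.5 cylinder at (8, 7.5) misses the remaining region (no effect); the r=7.5 cylinder at (2, 7) partially overlaps it — only the 10.48 mm² overlap (of its 159.10 mm²) is removed, clipping the outline — area = 14.27 mm². Checking containment: at z = 3.5 the cross-section extends beyond the z = 1.75 cross-section by about 2.11 mm².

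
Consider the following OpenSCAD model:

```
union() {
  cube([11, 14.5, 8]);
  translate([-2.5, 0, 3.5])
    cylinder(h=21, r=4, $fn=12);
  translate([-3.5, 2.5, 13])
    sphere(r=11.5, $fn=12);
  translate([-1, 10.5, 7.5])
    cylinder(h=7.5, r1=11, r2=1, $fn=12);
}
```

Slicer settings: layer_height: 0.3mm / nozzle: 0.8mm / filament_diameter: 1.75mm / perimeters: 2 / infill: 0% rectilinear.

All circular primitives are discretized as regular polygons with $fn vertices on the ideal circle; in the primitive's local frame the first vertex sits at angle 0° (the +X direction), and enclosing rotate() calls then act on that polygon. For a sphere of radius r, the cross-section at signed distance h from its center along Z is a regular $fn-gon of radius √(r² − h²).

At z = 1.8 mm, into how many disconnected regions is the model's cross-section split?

2

At z = 1.8 mm: the 11×14.5 cube contributes its full rectangle; the cylinder at (-2.5, 0) does not reach this height (z outside [3.5, 24.5]); the sphere at (-3.5, 2.5): section is a regular 12-gon, circumradius = √(r²−h²) = √(11.5²−11.2²) = 2.610; the cone at (-1, 10.5) is not intersected at this z (z outside [7.5, 15]); Combining (union): the 2 present regions are separate (no shared area or edge), so areas and boundary lengths simply add and each stays a separate island — 2 connected regions. The result has 2 disconnected regions.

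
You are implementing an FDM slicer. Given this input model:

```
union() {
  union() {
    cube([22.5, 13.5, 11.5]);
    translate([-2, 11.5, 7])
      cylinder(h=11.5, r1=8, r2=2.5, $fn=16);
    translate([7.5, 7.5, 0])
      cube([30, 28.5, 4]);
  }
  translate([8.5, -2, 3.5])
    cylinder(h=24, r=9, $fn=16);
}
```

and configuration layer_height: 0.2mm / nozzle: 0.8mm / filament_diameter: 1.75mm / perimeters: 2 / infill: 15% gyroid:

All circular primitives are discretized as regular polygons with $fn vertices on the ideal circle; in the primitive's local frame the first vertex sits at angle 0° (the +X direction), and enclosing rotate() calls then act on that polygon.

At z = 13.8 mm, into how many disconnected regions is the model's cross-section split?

2

At z = 13.8 mm: the cube is absent (z outside [0, 11.5]); the cone at (-2, 11.5) (r1=8→r2=2.5) has section circumradius 4.748 here — a regular 16-gon; the cube at (7.5, 7.5) does not reach this height (z outside [0, 4]); Combining (union): only the cone at (-2, 11.5) is present, so the union is just that shape — 1 connected region; the r=9 cylinder at (8.5, -2) gives a regular 16-gon of circumradius 9 (constant along its height); Combining (union): the 2 present regions are separate (no shared area or edge), so areas and boundary lengths simply add and each stays a separate island — 2 connected regions. The result has 2 disconnected regions.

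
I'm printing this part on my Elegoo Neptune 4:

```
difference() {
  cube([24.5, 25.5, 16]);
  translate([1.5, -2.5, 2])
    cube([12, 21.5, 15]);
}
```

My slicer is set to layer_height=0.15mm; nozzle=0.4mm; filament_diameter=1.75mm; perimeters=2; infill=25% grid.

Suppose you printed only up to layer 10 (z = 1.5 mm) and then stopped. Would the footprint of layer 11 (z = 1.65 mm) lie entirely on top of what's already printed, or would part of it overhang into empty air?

entirely on top

Compare the two slices. At z = 1.5: the 24.5×25.5 cube contributes its full rectangle (area 624.75 mm²); the cube at (1.5, -2.5) is absent (z outside [2, 17]); After the difference (first − rest): none of the subtracted shapes is present at this height, so the 24.5×25.5 cube is unchanged — area = 624.75 mm². At z = 1.65: the cube (footprint 24.5×25.5) is included at this height (area 624.75 mm²); the cube at (1.5, -2.5) is absent (z outside [2, 17]); Subtracting the remaining from the first: none of the subtracted shapes is present at this height, so the 24.5×25.5 cube is unchanged — area = 624.75 mm². Checking containment: the cross-section at z = 1.65 is a subset of the cross-section at z = 1.5.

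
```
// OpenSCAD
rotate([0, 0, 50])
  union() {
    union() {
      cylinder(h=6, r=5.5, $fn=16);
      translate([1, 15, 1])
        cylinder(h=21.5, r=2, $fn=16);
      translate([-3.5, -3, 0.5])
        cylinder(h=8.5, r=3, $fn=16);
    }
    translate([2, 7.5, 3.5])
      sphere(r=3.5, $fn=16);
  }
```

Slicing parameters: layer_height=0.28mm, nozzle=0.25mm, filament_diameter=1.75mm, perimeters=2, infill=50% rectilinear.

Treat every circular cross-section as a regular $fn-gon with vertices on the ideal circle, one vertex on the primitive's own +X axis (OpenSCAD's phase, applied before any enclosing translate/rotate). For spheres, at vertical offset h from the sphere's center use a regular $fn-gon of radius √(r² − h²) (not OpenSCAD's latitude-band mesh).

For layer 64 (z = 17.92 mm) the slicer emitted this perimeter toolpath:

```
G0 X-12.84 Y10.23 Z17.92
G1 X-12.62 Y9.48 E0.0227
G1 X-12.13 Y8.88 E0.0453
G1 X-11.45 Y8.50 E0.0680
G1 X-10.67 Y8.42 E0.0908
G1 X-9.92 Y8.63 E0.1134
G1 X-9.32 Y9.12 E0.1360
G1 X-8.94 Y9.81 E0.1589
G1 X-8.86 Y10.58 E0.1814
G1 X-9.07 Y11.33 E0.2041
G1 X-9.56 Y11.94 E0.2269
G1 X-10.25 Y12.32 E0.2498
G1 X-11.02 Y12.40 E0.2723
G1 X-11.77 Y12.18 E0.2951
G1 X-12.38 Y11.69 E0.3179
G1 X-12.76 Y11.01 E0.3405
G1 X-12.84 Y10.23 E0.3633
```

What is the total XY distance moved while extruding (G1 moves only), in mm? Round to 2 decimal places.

Sum the Euclidean lengths of each G1 segment: total = 12.48 mm.

12.48 mm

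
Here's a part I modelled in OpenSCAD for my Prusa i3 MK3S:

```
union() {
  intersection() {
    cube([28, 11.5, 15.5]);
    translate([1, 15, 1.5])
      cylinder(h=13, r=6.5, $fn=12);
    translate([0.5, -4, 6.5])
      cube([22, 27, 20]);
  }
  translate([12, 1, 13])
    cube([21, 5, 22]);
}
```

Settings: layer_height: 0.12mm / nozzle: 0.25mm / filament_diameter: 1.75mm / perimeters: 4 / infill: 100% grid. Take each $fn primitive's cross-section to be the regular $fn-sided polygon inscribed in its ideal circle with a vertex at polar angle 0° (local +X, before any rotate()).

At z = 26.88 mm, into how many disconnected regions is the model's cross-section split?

At z = 26.88 mm: the cube does not reach this height (z outside [0, 15.5]); the cylinder at (1, 15) does not reach this height (z outside [1.5, 14.5]); the cube at (0.5, -4) is not intersected at this z (z outside [6.5, 26.5]); Taking the intersection: at least one operand is absent at this height, so nothing remains; the cube at (12, 1) is present — its section is the full 21×5 rectangle; Taking the union: only the 21×5 cube at (12, 1) is present, so the union is just that shape — 1 connected region. The result has 1 disconnected region.

1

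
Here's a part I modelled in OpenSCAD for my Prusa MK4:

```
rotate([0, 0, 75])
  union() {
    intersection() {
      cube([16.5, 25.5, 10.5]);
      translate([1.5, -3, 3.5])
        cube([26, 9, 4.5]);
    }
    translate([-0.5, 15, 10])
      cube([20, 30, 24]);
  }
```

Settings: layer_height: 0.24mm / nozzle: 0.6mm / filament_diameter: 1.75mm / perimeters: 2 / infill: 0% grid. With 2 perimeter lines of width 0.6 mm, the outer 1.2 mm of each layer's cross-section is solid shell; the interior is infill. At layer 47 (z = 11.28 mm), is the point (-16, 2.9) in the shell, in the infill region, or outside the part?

At z = 11.28 mm: the cube is absent (z outside [0, 10.5]); the cube at (1.5, -3) is not intersected at this z (z outside [3.5, 8]); Taking the intersection: at least one operand is absent at this height, so nothing remains; the cube at (-0.5, 15) (footprint 20×30) is included at this height; Taking the union: only the 20×30 cube at (-0.5, 15) is present, so the union is just that shape — 1 connected region; (rotated 75° about Z; rotation is an isometry so areas/perimeters/island counts are preserved). Overall, the cross-section is a single solid region. Undo the 75° rotation: the query point maps to (-1.340, 16.205) in the un-rotated model frame. The nearest boundary edge runs (-0.50, 45.00)→(-0.50, 15.00); distance from the point to it = 0.84 mm. The point is not inside any of the regions above, so it lies outside the cross-section (0.84 mm from the nearest boundary).

outside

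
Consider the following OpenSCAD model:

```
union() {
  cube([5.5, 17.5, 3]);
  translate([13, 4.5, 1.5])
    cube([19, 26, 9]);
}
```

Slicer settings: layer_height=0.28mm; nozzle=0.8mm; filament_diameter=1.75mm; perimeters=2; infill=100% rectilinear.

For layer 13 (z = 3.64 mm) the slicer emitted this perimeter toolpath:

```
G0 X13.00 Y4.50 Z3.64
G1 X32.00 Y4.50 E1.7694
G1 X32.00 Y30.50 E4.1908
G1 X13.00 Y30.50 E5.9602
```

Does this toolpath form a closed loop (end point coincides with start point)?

Start point (G0): (13.00, 4.50). End point (last G1): the path does not return to the start — open.

no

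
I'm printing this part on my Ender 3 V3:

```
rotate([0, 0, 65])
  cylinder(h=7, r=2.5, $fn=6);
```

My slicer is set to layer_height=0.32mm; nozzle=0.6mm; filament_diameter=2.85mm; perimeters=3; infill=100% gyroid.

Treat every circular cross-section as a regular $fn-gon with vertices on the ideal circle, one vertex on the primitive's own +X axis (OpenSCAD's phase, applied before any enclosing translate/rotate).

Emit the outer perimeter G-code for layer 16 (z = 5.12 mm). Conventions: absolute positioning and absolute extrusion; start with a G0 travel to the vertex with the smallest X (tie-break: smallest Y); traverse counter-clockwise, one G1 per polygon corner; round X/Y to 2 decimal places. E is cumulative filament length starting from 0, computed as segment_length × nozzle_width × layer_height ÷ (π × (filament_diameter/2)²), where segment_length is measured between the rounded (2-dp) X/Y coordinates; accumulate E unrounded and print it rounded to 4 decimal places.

At z = 5.12 mm: the r=2.5 cylinder gives a regular 6-gon of circumradius 2.5 (constant along its height); (rotated 65° about Z; rotation is an isometry so areas/perimeters/island counts are preserved). The outline is a single polygon with 6 vertices. Extrusion per mm of travel: 0.6 × 0.32 / (π × 1.425²) = 0.030097. Accumulating E over each segment gives final E = 0.4517.

G0 X-2.49 Y-0.22 Z5.12
G1 X-1.06 Y-2.27 E0.0752
G1 X1.43 Y-2.05 E0.1505
G1 X2.49 Y0.22 E0.2259
G1 X1.06 Y2.27 E0.3011
G1 X-1.43 Y2.05 E0.3763
G1 X-2.49 Y-0.22 E0.4517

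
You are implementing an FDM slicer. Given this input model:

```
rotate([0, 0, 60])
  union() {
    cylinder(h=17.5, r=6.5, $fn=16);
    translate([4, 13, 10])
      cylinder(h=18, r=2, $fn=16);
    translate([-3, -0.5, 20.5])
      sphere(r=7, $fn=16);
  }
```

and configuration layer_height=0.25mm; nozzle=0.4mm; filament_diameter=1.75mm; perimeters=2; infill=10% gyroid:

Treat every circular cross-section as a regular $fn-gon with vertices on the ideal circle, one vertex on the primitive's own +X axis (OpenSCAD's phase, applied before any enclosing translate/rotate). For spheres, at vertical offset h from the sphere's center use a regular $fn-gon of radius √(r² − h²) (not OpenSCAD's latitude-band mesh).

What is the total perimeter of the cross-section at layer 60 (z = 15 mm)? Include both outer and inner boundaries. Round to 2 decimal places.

At z = 15 mm: the r=6.5 cylinder gives a regular 16-gon of circumradius 6.5 (constant along its height) (perimeter = 2·16·6.500·sin(180°/16) = 40.58 mm); the r=2 cylinder at (4, 13) gives a regular 16-gon of circumradius 2 (constant along its height) (perimeter = 2·16·2.000·sin(180°/16) = 12.49 mm); the r=7 sphere at (-3, -0.5) slices to a regular 16-gon of circumradius 4.330 (√(r²−h²) with h=5.5 from center) (perimeter = 2·16·4.330·sin(180°/16) = 27.03 mm); Taking the union: the regions partially overlap (shared area 52.55 mm²), so the edge portions inside another operand are dropped and the merged outline is re-measured after clipping — boundary = 54.00 mm; (rotated 60° about Z; rotation is an isometry so areas/perimeters/island counts are preserved). Overall, the cross-section has 2 separate islands. Total boundary length (outer) = 54.00 mm.

54.00 mm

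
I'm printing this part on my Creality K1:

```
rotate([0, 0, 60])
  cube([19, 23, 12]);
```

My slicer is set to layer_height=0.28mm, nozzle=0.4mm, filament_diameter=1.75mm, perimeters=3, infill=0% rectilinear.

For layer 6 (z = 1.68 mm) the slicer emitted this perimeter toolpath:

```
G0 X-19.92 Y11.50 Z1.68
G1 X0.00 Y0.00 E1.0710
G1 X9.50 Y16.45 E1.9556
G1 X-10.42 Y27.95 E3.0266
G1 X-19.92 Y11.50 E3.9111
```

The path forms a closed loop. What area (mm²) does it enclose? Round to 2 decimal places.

Apply the shoelace formula to the sequence of (X, Y) vertices; enclosed area = 436.93 mm².

436.93 mm²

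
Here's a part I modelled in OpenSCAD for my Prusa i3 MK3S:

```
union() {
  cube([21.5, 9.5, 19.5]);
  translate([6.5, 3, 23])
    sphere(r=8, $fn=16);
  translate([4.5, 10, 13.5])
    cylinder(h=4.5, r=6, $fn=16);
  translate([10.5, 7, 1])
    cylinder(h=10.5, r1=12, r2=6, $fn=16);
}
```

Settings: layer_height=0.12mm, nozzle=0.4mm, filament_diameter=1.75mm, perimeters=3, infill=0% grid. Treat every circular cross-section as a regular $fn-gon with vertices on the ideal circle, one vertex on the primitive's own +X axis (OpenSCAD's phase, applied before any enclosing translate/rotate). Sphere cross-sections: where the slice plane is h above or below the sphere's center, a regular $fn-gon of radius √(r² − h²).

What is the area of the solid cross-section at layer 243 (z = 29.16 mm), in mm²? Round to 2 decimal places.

At z = 29.16 mm: the cube is absent (z outside [0, 19.5]); the r=8 sphere at (6.5, 3) contributes a regular 16-gon of circumradius √(8²−6.16²) = 5.104 (area = (16/2)·5.104²·sin(360°/16) = 79.76 mm²); the cylinder at (4.5, 10) does not reach this height (z outside [13.5, 18]); the cone at (10.5, 7) does not reach this height (z outside [1, 11.5]); Combining (union): only the r=8 sphere at (6.5, 3) is present, so the union is just that shape — area = 79.76 mm². Overall, the cross-section is a single solid region. Net area = 79.76 mm².

79.76 mm²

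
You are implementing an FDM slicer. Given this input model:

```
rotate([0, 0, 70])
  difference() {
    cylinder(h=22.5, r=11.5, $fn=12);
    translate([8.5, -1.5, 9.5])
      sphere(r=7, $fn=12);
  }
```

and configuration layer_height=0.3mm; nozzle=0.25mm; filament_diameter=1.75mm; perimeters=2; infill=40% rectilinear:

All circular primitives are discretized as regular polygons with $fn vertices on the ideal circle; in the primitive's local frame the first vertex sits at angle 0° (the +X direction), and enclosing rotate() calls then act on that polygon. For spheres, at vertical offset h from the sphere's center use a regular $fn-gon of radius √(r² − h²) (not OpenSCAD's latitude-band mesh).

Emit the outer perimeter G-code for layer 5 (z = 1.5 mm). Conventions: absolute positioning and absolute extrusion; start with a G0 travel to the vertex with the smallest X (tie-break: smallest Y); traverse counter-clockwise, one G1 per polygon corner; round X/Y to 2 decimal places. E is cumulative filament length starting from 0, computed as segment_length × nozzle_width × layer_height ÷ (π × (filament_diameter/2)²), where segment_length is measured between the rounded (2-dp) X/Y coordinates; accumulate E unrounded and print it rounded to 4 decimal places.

G0 X-11.33 Y-2.00 Z1.50
G1 X-8.81 Y-7.39 E0.1855
G1 X-3.93 Y-10.81 E0.3713
G1 X2.00 Y-11.33 E0.5570
G1 X7.39 Y-8.81 E0.7425
G1 X10.81 Y-3.93 E0.9283
G1 X11.33 Y2.00 E1.1139
G1 X8.81 Y7.39 E1.2994
G1 X3.93 Y10.81 E1.4853
G1 X-2.00 Y11.33 E1.6709
G1 X-7.39 Y8.81 E1.8564
G1 X-10.81 Y3.93 E2.0422
G1 X-11.33 Y-2.00 E2.2278

At z = 1.5 mm: the r=11.5 cylinder gives a regular 12-gon of circumradius 11.5 (constant along its height); the sphere at (8.5, -1.5) does not reach this height (|z−center|=8.000 > r=7); After the difference (first − rest): none of the subtracted shapes is present at this height, so the r=11.5 cylinder is unchanged — 1 connected region; (whole slice rotated 70° about Z — lengths, areas and connectivity unchanged). The outline is a single polygon with 12 vertices. Extrusion per mm of travel: 0.25 × 0.3 / (π × 0.875²) = 0.031181. Accumulating E over each segment gives final E = 2.2278.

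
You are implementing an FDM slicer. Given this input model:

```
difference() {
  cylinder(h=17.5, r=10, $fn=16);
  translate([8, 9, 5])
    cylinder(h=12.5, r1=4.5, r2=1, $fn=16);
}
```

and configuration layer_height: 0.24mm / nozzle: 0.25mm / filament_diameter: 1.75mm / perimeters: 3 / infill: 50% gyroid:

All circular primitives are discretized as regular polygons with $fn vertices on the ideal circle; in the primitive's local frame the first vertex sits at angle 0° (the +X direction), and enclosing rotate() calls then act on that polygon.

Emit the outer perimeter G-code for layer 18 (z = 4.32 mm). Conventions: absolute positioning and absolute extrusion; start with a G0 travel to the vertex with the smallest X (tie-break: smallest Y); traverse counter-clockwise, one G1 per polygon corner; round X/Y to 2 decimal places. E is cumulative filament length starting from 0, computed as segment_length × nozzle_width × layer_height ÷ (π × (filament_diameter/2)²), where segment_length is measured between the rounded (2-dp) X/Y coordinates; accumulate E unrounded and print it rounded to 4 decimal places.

G0 X-10.00 Y0.00 Z4.32
G1 X-9.24 Y-3.83 E0.0974
G1 X-7.07 Y-7.07 E0.1947
G1 X-3.83 Y-9.24 E0.2920
G1 X0.00 Y-10.00 E0.3894
G1 X3.83 Y-9.24 E0.4868
G1 X7.07 Y-7.07 E0.5840
G1 X9.24 Y-3.83 E0.6813
G1 X10.00 Y0.00 E0.7787
G1 X9.24 Y3.83 E0.8761
G1 X7.07 Y7.07 E0.9734
G1 X3.83 Y9.24 E1.0707
G1 X0.00 Y10.00 E1.1681
G1 X-3.83 Y9.24 E1.2655
G1 X-7.07 Y7.07 E1.3627
G1 X-9.24 Y3.83 E1.4600
G1 X-10.00 Y0.00 E1.5574

At z = 4.32 mm: the r=10 cylinder contributes a regular 16-gon of circumradius 10; the cone at (8, 9) does not reach this height (z outside [5, 17.5]); After the difference (first − rest): none of the subtracted shapes is present at this height, so the r=10 cylinder is unchanged — 1 connected region. The outline is a single polygon with 16 vertices. Extrusion per mm of travel: 0.25 × 0.24 / (π × 0.875²) = 0.024945. Accumulating E over each segment gives final E = 1.5574.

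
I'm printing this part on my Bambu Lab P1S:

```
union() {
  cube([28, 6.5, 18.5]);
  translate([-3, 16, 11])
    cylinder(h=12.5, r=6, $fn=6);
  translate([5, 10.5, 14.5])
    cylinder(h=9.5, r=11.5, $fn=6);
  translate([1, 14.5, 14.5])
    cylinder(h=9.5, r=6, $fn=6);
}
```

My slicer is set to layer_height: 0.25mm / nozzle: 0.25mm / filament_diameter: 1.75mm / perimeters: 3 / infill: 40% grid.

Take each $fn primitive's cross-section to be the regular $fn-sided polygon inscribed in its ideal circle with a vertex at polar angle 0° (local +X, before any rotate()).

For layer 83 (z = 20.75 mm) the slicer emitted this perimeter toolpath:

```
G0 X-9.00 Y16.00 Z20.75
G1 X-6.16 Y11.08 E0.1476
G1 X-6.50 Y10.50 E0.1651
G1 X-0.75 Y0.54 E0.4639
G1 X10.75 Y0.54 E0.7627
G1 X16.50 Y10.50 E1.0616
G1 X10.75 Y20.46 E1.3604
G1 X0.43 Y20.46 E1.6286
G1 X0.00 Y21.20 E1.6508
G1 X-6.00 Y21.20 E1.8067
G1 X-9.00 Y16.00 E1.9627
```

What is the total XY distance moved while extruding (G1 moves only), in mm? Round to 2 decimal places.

Sum the Euclidean lengths of each G1 segment: total = 75.53 mm.

75.53 mm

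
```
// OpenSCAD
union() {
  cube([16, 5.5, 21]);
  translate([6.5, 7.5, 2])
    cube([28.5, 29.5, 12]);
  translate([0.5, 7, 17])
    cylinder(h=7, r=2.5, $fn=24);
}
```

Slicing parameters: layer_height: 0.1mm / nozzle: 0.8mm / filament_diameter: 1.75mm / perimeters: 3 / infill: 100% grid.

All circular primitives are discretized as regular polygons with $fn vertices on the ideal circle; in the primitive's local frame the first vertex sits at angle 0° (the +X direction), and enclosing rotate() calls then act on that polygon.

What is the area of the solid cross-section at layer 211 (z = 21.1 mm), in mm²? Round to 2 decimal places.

19.41 mm²

At z = 21.1 mm: the cube is absent (z outside [0, 21]); the cube at (6.5, 7.5) is not intersected at this z (z outside [2, 14]); the r=2.5 cylinder at (0.5, 7) gives a regular 24-gon of circumradius 2.5 (constant along its height) (area = (24/2)·2.500²·sin(360°/24) = 19.41 mm²); Merging all regions: only the r=2.5 cylinder at (0.5, 7) is present, so the union is just that shape — area = 19.41 mm². Overall, the cross-section is a single solid region. Net area = 19.41 mm².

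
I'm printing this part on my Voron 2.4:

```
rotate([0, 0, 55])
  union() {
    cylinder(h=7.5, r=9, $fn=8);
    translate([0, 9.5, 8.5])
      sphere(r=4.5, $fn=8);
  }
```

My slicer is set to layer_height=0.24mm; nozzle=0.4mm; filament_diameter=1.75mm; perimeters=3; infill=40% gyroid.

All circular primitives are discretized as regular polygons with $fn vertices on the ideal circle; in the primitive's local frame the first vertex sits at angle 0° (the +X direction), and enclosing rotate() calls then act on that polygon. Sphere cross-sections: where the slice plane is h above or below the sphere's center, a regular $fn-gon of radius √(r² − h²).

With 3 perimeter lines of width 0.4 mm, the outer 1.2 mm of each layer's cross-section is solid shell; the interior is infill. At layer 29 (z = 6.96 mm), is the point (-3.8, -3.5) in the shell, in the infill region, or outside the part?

At z = 6.96 mm: the cylinder: section is a regular 8-gon, circumradius r=9; the r=4.5 sphere at (0, 9.5) contributes a regular 8-gon of circumradius √(4.5²−1.54²) = 4.228; Merging all regions: the regions partially overlap (shared area 15.44 mm²), so overlapping operands fuse into one piece — 1 connected region; (whole slice rotated 55° about Z — lengths, areas and connectivity unchanged). Overall, the cross-section is a single solid region. Undo the 55° rotation: the query point maps to (-5.047, 1.105) in the un-rotated model frame. The nearest boundary edge runs (-9.00, 0.00)→(-6.36, 6.36); distance from the point to it = 3.23 mm. The point is inside the cross-section and 3.23 mm from the nearest boundary — more than the 1.2 mm shell width (3 × 0.4), so it's in the infill interior.

infill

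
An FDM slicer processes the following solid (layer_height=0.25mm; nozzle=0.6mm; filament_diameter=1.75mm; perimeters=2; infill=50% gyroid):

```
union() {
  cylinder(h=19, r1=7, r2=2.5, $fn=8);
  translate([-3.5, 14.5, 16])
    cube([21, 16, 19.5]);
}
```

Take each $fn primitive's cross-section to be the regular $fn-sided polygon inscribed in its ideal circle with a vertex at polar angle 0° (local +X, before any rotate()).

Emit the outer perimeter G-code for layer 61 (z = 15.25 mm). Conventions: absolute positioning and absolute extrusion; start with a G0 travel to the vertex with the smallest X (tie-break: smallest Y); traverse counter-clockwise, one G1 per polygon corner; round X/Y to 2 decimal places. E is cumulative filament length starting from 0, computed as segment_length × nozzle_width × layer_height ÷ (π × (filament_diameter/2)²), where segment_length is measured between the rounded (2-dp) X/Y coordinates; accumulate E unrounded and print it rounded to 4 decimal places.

At z = 15.25 mm: the cone: at t=0.803 of its height the radius interpolates to r₁+(r₂−r₁)t = 3.388, giving a regular 8-gon of that circumradius; the cube at (-3.5, 14.5) is absent (z outside [16, 35.5]); Merging all regions: only the cone is present, so the union is just that shape — 1 connected region. The outline is a single polygon with 8 vertices. Extrusion per mm of travel: 0.6 × 0.25 / (π × 0.875²) = 0.062363. Accumulating E over each segment gives final E = 1.2952.

G0 X-3.39 Y0.00 Z15.25
G1 X-2.40 Y-2.40 E0.1619
G1 X0.00 Y-3.39 E0.3238
G1 X2.40 Y-2.40 E0.4857
G1 X3.39 Y0.00 E0.6476
G1 X2.40 Y2.40 E0.8095
G1 X0.00 Y3.39 E0.9714
G1 X-2.40 Y2.40 E1.1333
G1 X-3.39 Y0.00 E1.2952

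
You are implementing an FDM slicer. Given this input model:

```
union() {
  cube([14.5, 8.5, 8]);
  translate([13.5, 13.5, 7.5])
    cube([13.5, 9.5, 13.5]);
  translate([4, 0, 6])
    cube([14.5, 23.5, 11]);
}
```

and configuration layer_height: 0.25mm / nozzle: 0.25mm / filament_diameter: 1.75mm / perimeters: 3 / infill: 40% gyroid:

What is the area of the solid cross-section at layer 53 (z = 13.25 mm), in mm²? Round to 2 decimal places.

421.50 mm²

At z = 13.25 mm: the cube is absent (z outside [0, 8]); the cube at (13.5, 13.5) (footprint 13.5×9.5) is included at this height (area 128.25 mm²); the cube at (4, 0) is present — its section is the full 14.5×23.5 rectangle (area 340.75 mm²); Merging all regions: the regions partially overlap — summed areas 469.00 mm² minus the doubly-counted overlap 47.50 mm² gives 421.50 mm² — area = 421.50 mm². Overall, the cross-section is a single solid region. Net area = 421.50 mm².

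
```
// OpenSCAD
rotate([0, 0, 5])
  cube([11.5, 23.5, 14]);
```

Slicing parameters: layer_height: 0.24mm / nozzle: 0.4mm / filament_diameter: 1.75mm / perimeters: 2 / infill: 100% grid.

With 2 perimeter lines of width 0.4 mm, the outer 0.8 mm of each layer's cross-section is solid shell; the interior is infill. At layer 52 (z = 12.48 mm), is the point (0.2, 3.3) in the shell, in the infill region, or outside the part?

shell

At z = 12.48 mm: the 11.5×23.5 cube contributes its full rectangle; (whole slice rotated 5° about Z — lengths, areas and connectivity unchanged). Overall, the cross-section is a single solid region. Undo the 5° rotation: the query point maps to (0.487, 3.270) in the un-rotated model frame. The nearest boundary edge runs (0.00, 23.50)→(0.00, 0.00); distance from the point to it = 0.49 mm. The point is inside the cross-section, 0.49 mm from the nearest boundary — within the 0.8 mm shell band (2 × 0.4).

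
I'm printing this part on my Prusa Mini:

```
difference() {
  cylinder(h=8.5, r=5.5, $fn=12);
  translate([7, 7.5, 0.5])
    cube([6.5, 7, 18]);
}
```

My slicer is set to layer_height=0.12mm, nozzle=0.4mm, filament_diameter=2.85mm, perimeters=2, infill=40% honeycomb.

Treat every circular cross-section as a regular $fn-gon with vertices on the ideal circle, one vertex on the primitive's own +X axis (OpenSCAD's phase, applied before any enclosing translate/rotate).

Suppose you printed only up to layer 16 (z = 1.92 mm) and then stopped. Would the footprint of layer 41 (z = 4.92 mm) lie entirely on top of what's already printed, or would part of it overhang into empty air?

Compare the two slices. At z = 1.92: the cylinder: section is a regular 12-gon, circumradius r=5.5 (area = (12/2)·5.500²·sin(360°/12) = 90.75 mm²); the cube at (7, 7.5) (footprint 6.5×7) is included at this height (area 45.50 mm²); Subtracting the remaining from the first: starting from the r=5.5 cylinder (90.75 mm²), the 6.5×7 cube at (7, 7.5) misses the remaining region (no effect) — area = 90.75 mm². At z = 4.92: the r=5.5 cylinder gives a regular 12-gon of circumradius 5.5 (constant along its height) (area = (12/2)·5.500²·sin(360°/12) = 90.75 mm²); the cube at (7, 7.5) (footprint 6.5×7) is included at this height (area 45.50 mm²); Taking the first minus the rest: starting from the r=5.5 cylinder (90.75 mm²), the 6.5×7 cube at (7, 7.5) misses the remaining region (no effect) — area = 90.75 mm². Checking containment: the cross-section at z = 4.92 is a subset of the cross-section at z = 1.92.

entirely on top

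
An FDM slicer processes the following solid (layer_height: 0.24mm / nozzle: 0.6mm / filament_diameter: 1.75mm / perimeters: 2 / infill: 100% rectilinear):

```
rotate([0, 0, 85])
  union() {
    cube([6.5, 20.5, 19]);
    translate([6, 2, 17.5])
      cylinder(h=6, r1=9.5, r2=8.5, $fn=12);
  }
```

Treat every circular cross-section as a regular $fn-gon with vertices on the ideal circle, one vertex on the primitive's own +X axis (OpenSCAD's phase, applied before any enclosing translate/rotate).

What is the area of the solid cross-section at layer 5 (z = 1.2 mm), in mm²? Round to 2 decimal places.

At z = 1.2 mm: the cube (footprint 6.5×20.5) is included at this height (area 133.25 mm²); the cone at (6, 2) is not intersected at this z (z outside [17.5, 23.5]); Merging all regions: only the 6.5×20.5 cube is present, so the union is just that shape — area = 133.25 mm²; (whole slice rotated 85° about Z — lengths, areas and connectivity unchanged). Overall, the cross-section is a single solid region. Net area = 133.25 mm².

133.25 mm²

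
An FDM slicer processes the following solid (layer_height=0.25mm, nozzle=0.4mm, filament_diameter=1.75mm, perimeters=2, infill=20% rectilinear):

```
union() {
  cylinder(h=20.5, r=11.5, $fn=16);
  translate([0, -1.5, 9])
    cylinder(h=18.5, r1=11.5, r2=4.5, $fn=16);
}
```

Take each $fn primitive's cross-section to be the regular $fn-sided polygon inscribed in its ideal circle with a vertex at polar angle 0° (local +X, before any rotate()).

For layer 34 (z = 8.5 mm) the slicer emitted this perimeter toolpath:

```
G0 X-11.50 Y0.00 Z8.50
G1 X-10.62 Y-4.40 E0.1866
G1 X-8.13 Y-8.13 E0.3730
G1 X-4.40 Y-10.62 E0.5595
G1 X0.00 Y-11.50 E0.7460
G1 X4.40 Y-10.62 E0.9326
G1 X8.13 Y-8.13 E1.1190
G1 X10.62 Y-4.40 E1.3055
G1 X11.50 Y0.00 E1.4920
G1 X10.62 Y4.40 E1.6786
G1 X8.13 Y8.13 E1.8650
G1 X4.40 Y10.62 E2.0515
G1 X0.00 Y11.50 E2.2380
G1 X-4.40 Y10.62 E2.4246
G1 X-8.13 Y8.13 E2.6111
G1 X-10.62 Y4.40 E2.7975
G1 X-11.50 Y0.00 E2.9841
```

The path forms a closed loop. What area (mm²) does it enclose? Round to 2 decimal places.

404.67 mm²

Apply the shoelace formula to the sequence of (X, Y) vertices; enclosed area = 404.67 mm².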